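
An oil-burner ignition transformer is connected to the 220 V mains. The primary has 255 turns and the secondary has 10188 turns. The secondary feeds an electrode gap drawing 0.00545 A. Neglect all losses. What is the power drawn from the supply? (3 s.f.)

I_p = I_s × N_s/N_p = 0.00545 × 10188/255 = 0.21774 A.
P = V_p I_p = 220 × 0.21774 = 47.9 W.

P ≈ 47.9 W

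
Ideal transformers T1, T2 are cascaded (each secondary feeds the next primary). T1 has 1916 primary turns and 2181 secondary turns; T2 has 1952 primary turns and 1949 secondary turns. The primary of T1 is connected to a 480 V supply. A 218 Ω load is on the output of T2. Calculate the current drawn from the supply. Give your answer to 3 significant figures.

I_supply ≈ 2.84 A

After T1: V = 480.00 × 2181/1916 = 546.39 V.
After T2: V = 546.39 × 1949/1952 = 545.55 V.
I_load = 545.55/218 = 2.5025 A, so P_out = 545.55 × 2.5025 = 1365.2 W.
All ideal ⇒ P_in = P_out, so I_supply = 1365.2/480 = 2.84 A.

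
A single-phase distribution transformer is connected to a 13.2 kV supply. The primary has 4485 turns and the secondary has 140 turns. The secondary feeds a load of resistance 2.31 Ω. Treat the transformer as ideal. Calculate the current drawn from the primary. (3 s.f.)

I_p ≈ 5.57 A

V_s = V_p × N_s/N_p = 13200 × 140/4485 = 412.04 V.
I_s = V_s/R = 412.04/2.31 = 178.37 A.
For an ideal transformer I_p N_p = I_s N_s, so I_p = 178.37 × 140/4485 = 5.57 A.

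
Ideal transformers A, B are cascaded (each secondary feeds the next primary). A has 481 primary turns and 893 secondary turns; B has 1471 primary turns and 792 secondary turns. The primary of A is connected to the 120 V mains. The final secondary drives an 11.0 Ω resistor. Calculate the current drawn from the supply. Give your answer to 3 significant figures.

Secondary of A: V = 120.00 × 893/481 = 222.79 V.
Secondary of B: V = 222.79 × 792/1471 = 119.95 V.
I_load = 119.95/11.0 = 10.905 A, so P_out = 119.95 × 10.905 = 1308.0 W.
All ideal ⇒ P_in = P_out, so I_supply = 1308.0/120 = 10.9 A.

I_supply ≈ 10.9 A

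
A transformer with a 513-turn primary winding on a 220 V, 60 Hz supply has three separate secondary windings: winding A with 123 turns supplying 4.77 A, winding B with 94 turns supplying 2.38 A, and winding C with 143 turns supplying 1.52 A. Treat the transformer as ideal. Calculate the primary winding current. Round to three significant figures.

V_A = 220 × 123/513 = 52.749 V; V_B = 220 × 94/513 = 40.312 V; V_C = 220 × 143/513 = 61.326 V.
P_out = V_A I_A + V_B I_B + V_C I_C = 52.749×4.77 + 40.312×2.38 + 61.326×1.52 = 251.61 + 95.942 + 93.215 = 440.77 W.
Ideal ⇒ P_in = P_out, so I_p = P_out/V_p = 440.77/220 = 2.00 A.

I_p ≈ 2.00 A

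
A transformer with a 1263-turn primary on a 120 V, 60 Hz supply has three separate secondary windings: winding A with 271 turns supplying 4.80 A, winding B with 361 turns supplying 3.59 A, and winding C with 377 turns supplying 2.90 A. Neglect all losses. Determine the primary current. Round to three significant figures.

I_p ≈ 2.92 A

V_A = 120 × 271/1263 = 25.748 V; V_B = 120 × 361/1263 = 34.299 V; V_C = 120 × 377/1263 = 35.819 V.
P_out = V_A I_A + V_B I_B + V_C I_C = 25.748×4.80 + 34.299×3.59 + 35.819×2.90 = 123.59 + 123.13 + 103.88 = 350.60 W.
Ideal ⇒ P_in = P_out, so I_p = P_out/V_p = 350.60/120 = 2.92 A.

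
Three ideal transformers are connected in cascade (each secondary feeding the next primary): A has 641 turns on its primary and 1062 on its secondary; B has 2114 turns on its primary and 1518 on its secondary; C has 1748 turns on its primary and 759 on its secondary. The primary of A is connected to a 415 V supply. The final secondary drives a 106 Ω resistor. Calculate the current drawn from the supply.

I_supply ≈ 1.04 A

After A: V = 415.00 × 1062/641 = 687.57 V.
After B: V = 687.57 × 1518/2114 = 493.72 V.
After C: V = 493.72 × 759/1748 = 214.38 V.
I_load = 214.38/106 = 2.0224 A, so P_out = 214.38 × 2.0224 = 433.57 W.
All ideal ⇒ P_in = P_out, so I_supply = 433.57/415 = 1.04 A.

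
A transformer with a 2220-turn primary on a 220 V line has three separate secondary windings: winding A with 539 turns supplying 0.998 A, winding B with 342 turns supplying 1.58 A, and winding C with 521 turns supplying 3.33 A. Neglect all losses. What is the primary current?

I_p ≈ 1.27 A

V_A = 220 × 539/2220 = 53.414 V; V_B = 220 × 342/2220 = 33.892 V; V_C = 220 × 521/2220 = 51.631 V.
P_out = V_A I_A + V_B I_B + V_C I_C = 53.414×0.998 + 33.892×1.58 + 51.631×3.33 = 53.308 + 53.549 + 171.93 = 278.79 W.
Ideal ⇒ P_in = P_out, so I_p = P_out/V_p = 278.79/220 = 1.27 A.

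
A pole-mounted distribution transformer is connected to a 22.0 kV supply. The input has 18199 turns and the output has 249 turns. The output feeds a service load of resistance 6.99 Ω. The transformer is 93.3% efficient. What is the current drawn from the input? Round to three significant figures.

I_in ≈ 0.631 A

V_out = 22000 × 249/18199 = 301.01 V.
I_out = V_out/R = 301.01/6.99 = 43.062 A.
P_out = V_out I_out = 301.01 × 43.062 = 12962 W.
P_in = P_out/η = 12962/0.933 = 13893 W.
I_in = P_in/V_in = 13893/22000 = 0.631 A.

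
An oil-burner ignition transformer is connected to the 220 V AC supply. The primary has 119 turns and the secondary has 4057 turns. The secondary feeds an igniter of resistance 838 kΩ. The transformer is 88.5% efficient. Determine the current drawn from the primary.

V_s = 220 × 4057/119 = 7500.3 V.
I_s = V_s/R = 7500.3/838000 = 0.0089503 A.
P_out = V_s I_s = 7500.3 × 0.0089503 = 67.130 W.
P_in = P_out/η = 67.130/0.885 = 75.853 W.
I_p = P_in/V_p = 75.853/220 = 0.345 A.

I_p ≈ 0.345 A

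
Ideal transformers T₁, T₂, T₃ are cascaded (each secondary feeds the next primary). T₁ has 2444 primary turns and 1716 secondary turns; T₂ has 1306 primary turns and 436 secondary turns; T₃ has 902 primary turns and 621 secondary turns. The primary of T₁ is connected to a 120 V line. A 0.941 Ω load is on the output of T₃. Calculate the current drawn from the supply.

I_supply ≈ 3.32 A

Secondary of T₁: V = 120.00 × 1716/2444 = 84.255 V.
Secondary of T₂: V = 84.255 × 436/1306 = 28.128 V.
Secondary of T₃: V = 28.128 × 621/902 = 19.365 V.
I_load = 19.365/0.941 = 20.580 A, so P_out = 19.365 × 20.580 = 398.53 W.
All ideal ⇒ P_in = P_out, so I_supply = 398.53/120 = 3.32 A.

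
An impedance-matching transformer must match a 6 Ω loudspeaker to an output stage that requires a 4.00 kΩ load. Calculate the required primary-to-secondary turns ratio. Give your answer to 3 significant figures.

Z_p/Z_s = (N_p/N_s)², so N_p/N_s = √(4000/6) = √667 = 25.8.

N_p/N_s ≈ 25.8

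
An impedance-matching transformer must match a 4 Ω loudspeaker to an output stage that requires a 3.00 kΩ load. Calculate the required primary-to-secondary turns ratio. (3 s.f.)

N_p/N_s ≈ 27.4

Z_p/Z_s = (N_p/N_s)², so N_p/N_s = √(3000/4) = √750 = 27.4.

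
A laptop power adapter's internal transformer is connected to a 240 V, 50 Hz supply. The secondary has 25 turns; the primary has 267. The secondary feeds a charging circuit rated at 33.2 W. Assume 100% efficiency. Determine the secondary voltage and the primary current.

V_s = V_p × N_s/N_p = 240 × 25/267 = 22.472 V.
I_s = P/V_s = 33.2/22.472 = 1.4774 A.
I_p = I_s × N_s/N_p = 1.4774 × 25/267 = 0.138 A.

V_s ≈ 22.5 V, I_p ≈ 0.138 A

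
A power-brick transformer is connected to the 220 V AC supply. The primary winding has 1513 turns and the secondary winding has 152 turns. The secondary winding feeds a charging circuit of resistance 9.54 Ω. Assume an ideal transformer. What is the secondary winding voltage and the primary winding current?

V_s ≈ 22.1 V, I_p ≈ 0.233 A

V_s = V_p × N_s/N_p = 220 × 152/1513 = 22.102 V.
I_s = V_s/R = 22.102/9.54 = 2.3167 A.
I_p = I_s × N_s/N_p = 2.3167 × 152/1513 = 0.233 A.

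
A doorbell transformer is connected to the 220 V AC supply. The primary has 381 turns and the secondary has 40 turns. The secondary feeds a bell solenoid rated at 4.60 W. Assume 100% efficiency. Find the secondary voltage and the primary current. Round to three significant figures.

V_s ≈ 23.1 V, I_p ≈ 0.0209 A

V_s = V_p × N_s/N_p = 220 × 40/381 = 23.097 V.
I_s = P/V_s = 4.60/23.097 = 0.19916 A.
I_p = I_s × N_s/N_p = 0.19916 × 40/381 = 0.0209 A.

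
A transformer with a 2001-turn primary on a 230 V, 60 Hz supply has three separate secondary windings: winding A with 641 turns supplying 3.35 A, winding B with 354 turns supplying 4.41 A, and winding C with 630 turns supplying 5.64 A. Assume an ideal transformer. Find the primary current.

V_A = 230 × 641/2001 = 73.678 V; V_B = 230 × 354/2001 = 40.690 V; V_C = 230 × 630/2001 = 72.414 V.
P_out = V_A I_A + V_B I_B + V_C I_C = 73.678×3.35 + 40.690×4.41 + 72.414×5.64 = 246.82 + 179.44 + 408.41 = 834.68 W.
Ideal ⇒ P_in = P_out, so I_p = P_out/V_p = 834.68/230 = 3.63 A.

I_p ≈ 3.63 A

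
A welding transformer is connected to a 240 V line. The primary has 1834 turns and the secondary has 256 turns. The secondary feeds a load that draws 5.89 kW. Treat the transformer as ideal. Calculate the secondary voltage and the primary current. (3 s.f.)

V_s = V_p × N_s/N_p = 240 × 256/1834 = 33.501 V.
I_s = P/V_s = 5890/33.501 = 175.82 A.
I_p = I_s × N_s/N_p = 175.82 × 256/1834 = 24.5 A.

V_s ≈ 33.5 V, I_p ≈ 24.5 A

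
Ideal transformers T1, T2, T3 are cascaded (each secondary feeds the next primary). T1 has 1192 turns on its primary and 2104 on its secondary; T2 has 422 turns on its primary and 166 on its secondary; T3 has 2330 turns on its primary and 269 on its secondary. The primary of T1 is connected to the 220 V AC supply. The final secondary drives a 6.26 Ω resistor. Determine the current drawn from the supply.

After T1: V = 220.00 × 2104/1192 = 388.32 V.
After T2: V = 388.32 × 166/422 = 152.75 V.
After T3: V = 152.75 × 269/2330 = 17.635 V.
I_load = 17.635/6.26 = 2.8171 A, so P_out = 17.635 × 2.8171 = 49.681 W.
All ideal ⇒ P_in = P_out, so I_supply = 49.681/220 = 0.226 A.

I_supply ≈ 0.226 A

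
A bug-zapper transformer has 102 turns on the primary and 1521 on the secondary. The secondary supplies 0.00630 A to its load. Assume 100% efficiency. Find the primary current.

I_p ≈ 0.0939 A

For an ideal transformer I_p/I_s = N_s/N_p, so I_p = 0.00630 × 1521/102 = 0.0939 A.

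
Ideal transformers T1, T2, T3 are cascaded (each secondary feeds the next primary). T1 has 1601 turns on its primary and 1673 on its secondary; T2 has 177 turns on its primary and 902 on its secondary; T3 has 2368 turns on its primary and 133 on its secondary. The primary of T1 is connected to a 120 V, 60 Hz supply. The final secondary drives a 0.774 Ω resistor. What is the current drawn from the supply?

I_supply ≈ 13.9 A

Secondary of T1: V = 120.00 × 1673/1601 = 125.40 V.
Secondary of T2: V = 125.40 × 902/177 = 639.03 V.
Secondary of T3: V = 639.03 × 133/2368 = 35.891 V.
I_load = 35.891/0.774 = 46.371 A, so P_out = 35.891 × 46.371 = 1664.3 W.
All ideal ⇒ P_in = P_out, so I_supply = 1664.3/120 = 13.9 A.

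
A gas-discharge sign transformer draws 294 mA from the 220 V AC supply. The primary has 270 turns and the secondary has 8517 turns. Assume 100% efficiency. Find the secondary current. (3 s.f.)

I_s ≈ 0.00932 A

I_s/I_p = N_p/N_s, so I_s = 0.294 × 270/8517 = 0.00932 A.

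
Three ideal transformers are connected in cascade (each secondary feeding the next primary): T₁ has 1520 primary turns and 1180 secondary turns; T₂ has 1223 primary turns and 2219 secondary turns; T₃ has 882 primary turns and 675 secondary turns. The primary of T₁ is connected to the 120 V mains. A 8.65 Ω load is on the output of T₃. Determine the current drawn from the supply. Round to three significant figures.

Secondary of T₁: V = 120.00 × 1180/1520 = 93.158 V.
Secondary of T₂: V = 93.158 × 2219/1223 = 169.02 V.
Secondary of T₃: V = 169.02 × 675/882 = 129.36 V.
I_load = 129.36/8.65 = 14.954 A, so P_out = 129.36 × 14.954 = 1934.4 W.
All ideal ⇒ P_in = P_out, so I_supply = 1934.4/120 = 16.1 A.

I_supply ≈ 16.1 A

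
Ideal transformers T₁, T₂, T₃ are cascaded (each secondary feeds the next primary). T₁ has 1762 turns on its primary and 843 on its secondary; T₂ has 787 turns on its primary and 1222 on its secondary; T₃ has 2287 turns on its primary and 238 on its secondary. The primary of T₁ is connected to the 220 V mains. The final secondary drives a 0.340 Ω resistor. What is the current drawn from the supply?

I_supply ≈ 3.87 A

After T₁: V = 220.00 × 843/1762 = 105.26 V.
After T₂: V = 105.26 × 1222/787 = 163.43 V.
After T₃: V = 163.43 × 238/2287 = 17.008 V.
I_load = 17.008/0.340 = 50.023 A, so P_out = 17.008 × 50.023 = 850.79 W.
All ideal ⇒ P_in = P_out, so I_supply = 850.79/220 = 3.87 A.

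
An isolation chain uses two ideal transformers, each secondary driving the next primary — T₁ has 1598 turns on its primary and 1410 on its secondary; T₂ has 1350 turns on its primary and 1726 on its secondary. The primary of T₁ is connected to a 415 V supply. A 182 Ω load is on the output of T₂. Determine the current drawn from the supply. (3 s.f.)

Secondary of T₁: V = 415.00 × 1410/1598 = 366.18 V.
Secondary of T₂: V = 366.18 × 1726/1350 = 468.16 V.
I_load = 468.16/182 = 2.5723 A, so P_out = 468.16 × 2.5723 = 1204.3 W.
All ideal ⇒ P_in = P_out, so I_supply = 1204.3/415 = 2.90 A.

I_supply ≈ 2.90 A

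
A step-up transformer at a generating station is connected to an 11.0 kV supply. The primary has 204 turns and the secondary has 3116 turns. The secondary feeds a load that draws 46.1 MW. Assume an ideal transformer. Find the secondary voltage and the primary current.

V_s = V_p × N_s/N_p = 11000 × 3116/204 = 168020 V.
I_s = P/V_s = 4.61×10^7/168020 = 274.37 A.
I_p = I_s × N_s/N_p = 274.37 × 3116/204 = 4190 A.

V_s ≈ 168000 V, I_p ≈ 4190 A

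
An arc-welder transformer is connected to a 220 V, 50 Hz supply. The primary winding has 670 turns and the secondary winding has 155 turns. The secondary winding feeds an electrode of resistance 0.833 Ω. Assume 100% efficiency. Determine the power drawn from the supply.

P ≈ 3110 W

V_s = V_p × N_s/N_p = 220 × 155/670 = 50.896 V.
I_s = V_s/R = 50.896/0.833 = 61.099 A.
I_p = I_s × N_s/N_p = 61.099 × 155/670 = 14.135 A.
P = V_p I_p = 220 × 14.135 = 3110 W.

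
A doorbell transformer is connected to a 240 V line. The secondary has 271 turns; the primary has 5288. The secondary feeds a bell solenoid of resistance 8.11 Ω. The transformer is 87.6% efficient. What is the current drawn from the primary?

V_s = 240 × 271/5288 = 12.300 V.
I_s = V_s/R = 12.300/8.11 = 1.5166 A.
P_out = V_s I_s = 12.300 × 1.5166 = 18.653 W.
P_in = P_out/η = 18.653/0.876 = 21.294 W.
I_p = P_in/V_p = 21.294/240 = 0.0887 A.

I_p ≈ 0.0887 A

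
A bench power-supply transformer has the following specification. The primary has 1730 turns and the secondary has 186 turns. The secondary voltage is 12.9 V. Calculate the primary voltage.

V_p/V_s = N_p/N_s, so V_p = 12.9 × 1730/186 = 120 V.

V_p ≈ 120 V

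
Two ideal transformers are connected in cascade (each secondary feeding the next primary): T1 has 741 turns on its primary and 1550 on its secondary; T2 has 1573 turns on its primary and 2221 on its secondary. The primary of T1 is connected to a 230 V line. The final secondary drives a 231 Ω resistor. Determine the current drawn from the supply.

Secondary of T1: V = 230.00 × 1550/741 = 481.11 V.
Secondary of T2: V = 481.11 × 2221/1573 = 679.30 V.
I_load = 679.30/231 = 2.9407 A, so P_out = 679.30 × 2.9407 = 1997.6 W.
All ideal ⇒ P_in = P_out, so I_supply = 1997.6/230 = 8.69 A.

I_supply ≈ 8.69 A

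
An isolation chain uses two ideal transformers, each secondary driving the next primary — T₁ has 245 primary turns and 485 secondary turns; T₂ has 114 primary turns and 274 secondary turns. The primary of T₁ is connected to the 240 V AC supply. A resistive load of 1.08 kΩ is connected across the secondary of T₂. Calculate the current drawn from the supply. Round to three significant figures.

After T₁: V = 240.00 × 485/245 = 475.10 V.
After T₂: V = 475.10 × 274/114 = 1141.9 V.
I_load = 1141.9/1080 = 1.0573 A, so P_out = 1141.9 × 1.0573 = 1207.4 W.
All ideal ⇒ P_in = P_out, so I_supply = 1207.4/240 = 5.03 A.

I_supply ≈ 5.03 A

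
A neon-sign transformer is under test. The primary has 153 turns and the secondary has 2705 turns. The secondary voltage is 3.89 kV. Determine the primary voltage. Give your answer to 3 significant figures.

V_p ≈ 220 V

V_p/V_s = N_p/N_s, so V_p = 3890 × 153/2705 = 220 V.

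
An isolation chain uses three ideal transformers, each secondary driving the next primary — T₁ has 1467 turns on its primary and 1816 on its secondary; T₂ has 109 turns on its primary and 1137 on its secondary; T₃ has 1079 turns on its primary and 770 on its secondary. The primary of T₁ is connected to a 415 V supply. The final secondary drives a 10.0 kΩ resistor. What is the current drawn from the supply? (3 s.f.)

I_supply ≈ 3.52 A

After T₁: V = 415.00 × 1816/1467 = 513.73 V.
After T₂: V = 513.73 × 1137/109 = 5358.8 V.
After T₃: V = 5358.8 × 770/1079 = 3824.2 V.
I_load = 3824.2/10000 = 0.38242 A, so P_out = 3824.2 × 0.38242 = 1462.4 W.
All ideal ⇒ P_in = P_out, so I_supply = 1462.4/415 = 3.52 A.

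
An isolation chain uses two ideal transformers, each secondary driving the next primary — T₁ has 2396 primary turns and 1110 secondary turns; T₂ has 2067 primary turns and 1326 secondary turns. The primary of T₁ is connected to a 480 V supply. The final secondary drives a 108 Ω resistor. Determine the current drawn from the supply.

After T₁: V = 480.00 × 1110/2396 = 222.37 V.
After T₂: V = 222.37 × 1326/2067 = 142.65 V.
I_load = 142.65/108 = 1.3209 A, so P_out = 142.65 × 1.3209 = 188.42 W.
All ideal ⇒ P_in = P_out, so I_supply = 188.42/480 = 0.393 A.

I_supply ≈ 0.393 A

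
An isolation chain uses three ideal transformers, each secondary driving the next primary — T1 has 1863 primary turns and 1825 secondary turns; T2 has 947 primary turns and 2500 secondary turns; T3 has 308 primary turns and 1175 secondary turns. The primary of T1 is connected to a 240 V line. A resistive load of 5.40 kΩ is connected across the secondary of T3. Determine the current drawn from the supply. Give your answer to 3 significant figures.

After T1: V = 240.00 × 1825/1863 = 235.10 V.
After T2: V = 235.10 × 2500/947 = 620.66 V.
After T3: V = 620.66 × 1175/308 = 2367.8 V.
I_load = 2367.8/5400 = 0.43847 A, so P_out = 2367.8 × 0.43847 = 1038.2 W.
All ideal ⇒ P_in = P_out, so I_supply = 1038.2/240 = 4.33 A.

I_supply ≈ 4.33 A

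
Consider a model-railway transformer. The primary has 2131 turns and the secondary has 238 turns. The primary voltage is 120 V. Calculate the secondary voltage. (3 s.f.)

V_s ≈ 13.4 V

V_s/V_p = N_s/N_p, so V_s = 120 × 238/2131 = 13.4 V.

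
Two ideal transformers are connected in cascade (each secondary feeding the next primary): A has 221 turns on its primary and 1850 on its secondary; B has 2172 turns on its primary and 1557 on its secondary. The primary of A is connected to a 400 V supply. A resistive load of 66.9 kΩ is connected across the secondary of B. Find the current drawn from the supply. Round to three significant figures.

I_supply ≈ 0.215 A

After A: V = 400.00 × 1850/221 = 3348.4 V.
After B: V = 3348.4 × 1557/2172 = 2400.3 V.
I_load = 2400.3/66900 = 0.035879 A, so P_out = 2400.3 × 0.035879 = 86.121 W.
All ideal ⇒ P_in = P_out, so I_supply = 86.121/400 = 0.215 A.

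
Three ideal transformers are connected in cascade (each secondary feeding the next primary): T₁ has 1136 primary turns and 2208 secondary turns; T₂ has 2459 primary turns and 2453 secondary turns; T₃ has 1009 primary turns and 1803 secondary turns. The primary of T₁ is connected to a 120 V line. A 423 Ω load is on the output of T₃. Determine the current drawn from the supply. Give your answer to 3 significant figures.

Secondary of T₁: V = 120.00 × 2208/1136 = 233.24 V.
Secondary of T₂: V = 233.24 × 2453/2459 = 232.67 V.
Secondary of T₃: V = 232.67 × 1803/1009 = 415.76 V.
I_load = 415.76/423 = 0.98289 A, so P_out = 415.76 × 0.98289 = 408.65 W.
All ideal ⇒ P_in = P_out, so I_supply = 408.65/120 = 3.41 A.

I_supply ≈ 3.41 A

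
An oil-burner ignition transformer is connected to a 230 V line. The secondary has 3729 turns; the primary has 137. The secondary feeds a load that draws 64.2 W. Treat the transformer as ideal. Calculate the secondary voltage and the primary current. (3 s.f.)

V_s = V_p × N_s/N_p = 230 × 3729/137 = 6260.4 V.
I_s = P/V_s = 64.2/6260.4 = 0.010255 A.
I_p = I_s × N_s/N_p = 0.010255 × 3729/137 = 0.279 A.

V_s ≈ 6260 V, I_p ≈ 0.279 A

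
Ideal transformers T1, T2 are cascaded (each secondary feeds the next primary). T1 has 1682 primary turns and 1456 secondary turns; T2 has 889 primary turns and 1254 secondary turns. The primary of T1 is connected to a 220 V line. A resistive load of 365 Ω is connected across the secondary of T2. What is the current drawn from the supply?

I_supply ≈ 0.899 A

After T1: V = 220.00 × 1456/1682 = 190.44 V.
After T2: V = 190.44 × 1254/889 = 268.63 V.
I_load = 268.63/365 = 0.73597 A, so P_out = 268.63 × 0.73597 = 197.70 W.
All ideal ⇒ P_in = P_out, so I_supply = 197.70/220 = 0.899 A.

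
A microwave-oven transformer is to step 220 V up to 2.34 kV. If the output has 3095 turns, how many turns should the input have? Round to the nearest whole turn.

N_in = 291 turns

N_in/N_out = V_in/V_out, so N_in = 3095 × 220/2340 = 291.0 ≈ 291 turns.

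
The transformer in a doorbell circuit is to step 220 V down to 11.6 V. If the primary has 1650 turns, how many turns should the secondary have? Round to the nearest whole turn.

N_s = 87 turns

N_s/N_p = V_s/V_p, so N_s = 1650 × 11.6/220 = 87.0 ≈ 87 turns.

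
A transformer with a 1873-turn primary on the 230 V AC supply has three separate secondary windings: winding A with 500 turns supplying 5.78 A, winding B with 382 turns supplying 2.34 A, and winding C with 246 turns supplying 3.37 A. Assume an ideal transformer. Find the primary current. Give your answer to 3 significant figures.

V_A = 230 × 500/1873 = 61.399 V; V_B = 230 × 382/1873 = 46.909 V; V_C = 230 × 246/1873 = 30.208 V.
P_out = V_A I_A + V_B I_B + V_C I_C = 61.399×5.78 + 46.909×2.34 + 30.208×3.37 = 354.89 + 109.77 + 101.80 = 566.45 W.
Ideal ⇒ P_in = P_out, so I_p = P_out/V_p = 566.45/230 = 2.46 A.

I_p ≈ 2.46 A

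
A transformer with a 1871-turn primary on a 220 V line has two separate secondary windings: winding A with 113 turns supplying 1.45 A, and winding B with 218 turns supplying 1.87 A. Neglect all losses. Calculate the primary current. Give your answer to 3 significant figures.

V_A = 220 × 113/1871 = 13.287 V; V_B = 220 × 218/1871 = 25.633 V.
P_out = V_A I_A + V_B I_B = 13.287×1.45 + 25.633×1.87 = 19.266 + 47.934 = 67.201 W.
Ideal ⇒ P_in = P_out, so I_p = P_out/V_p = 67.201/220 = 0.305 A.

I_p ≈ 0.305 A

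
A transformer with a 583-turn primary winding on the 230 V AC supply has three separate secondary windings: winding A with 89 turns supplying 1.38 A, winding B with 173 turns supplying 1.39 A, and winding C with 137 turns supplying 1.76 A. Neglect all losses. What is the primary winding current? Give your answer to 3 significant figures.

I_p ≈ 1.04 A

V_A = 230 × 89/583 = 35.111 V; V_B = 230 × 173/583 = 68.250 V; V_C = 230 × 137/583 = 54.048 V.
P_out = V_A I_A + V_B I_B + V_C I_C = 35.111×1.38 + 68.250×1.39 + 54.048×1.76 = 48.454 + 94.868 + 95.125 = 238.45 W.
Ideal ⇒ P_in = P_out, so I_p = P_out/V_p = 238.45/230 = 1.04 A.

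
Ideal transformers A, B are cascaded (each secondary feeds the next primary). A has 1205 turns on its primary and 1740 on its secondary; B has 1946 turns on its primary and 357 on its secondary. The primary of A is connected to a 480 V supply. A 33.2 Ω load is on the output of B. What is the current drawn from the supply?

I_supply ≈ 1.01 A

After A: V = 480.00 × 1740/1205 = 693.11 V.
After B: V = 693.11 × 357/1946 = 127.15 V.
I_load = 127.15/33.2 = 3.8299 A, so P_out = 127.15 × 3.8299 = 486.99 W.
All ideal ⇒ P_in = P_out, so I_supply = 486.99/480 = 1.01 A.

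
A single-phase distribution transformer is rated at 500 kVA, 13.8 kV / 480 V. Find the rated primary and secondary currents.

I_p ≈ 36.2 A, I_s ≈ 1040 A

I_p = S/V_p = 500000/13800 = 36.2 A.
I_s = S/V_s = 500000/480 = 1040 A.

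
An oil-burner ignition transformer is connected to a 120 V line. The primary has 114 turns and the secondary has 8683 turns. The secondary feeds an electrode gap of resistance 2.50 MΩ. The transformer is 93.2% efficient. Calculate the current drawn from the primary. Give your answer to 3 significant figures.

V_s = 120 × 8683/114 = 9140.0 V.
I_s = V_s/R = 9140.0/(2.50×10^6) = 0.0036560 A.
P_out = V_s I_s = 9140.0 × 0.0036560 = 33.416 W.
P_in = P_out/η = 33.416/0.932 = 35.854 W.
I_p = P_in/V_p = 35.854/120 = 0.299 A.

I_p ≈ 0.299 A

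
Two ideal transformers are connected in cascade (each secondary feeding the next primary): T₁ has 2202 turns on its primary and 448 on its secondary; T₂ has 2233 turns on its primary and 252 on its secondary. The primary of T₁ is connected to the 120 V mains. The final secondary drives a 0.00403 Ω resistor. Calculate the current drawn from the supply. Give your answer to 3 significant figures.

I_supply ≈ 15.7 A

Secondary of T₁: V = 120.00 × 448/2202 = 24.414 V.
Secondary of T₂: V = 24.414 × 252/2233 = 2.7552 V.
I_load = 2.7552/0.00403 = 683.67 A, so P_out = 2.7552 × 683.67 = 1883.7 W.
All ideal ⇒ P_in = P_out, so I_supply = 1883.7/120 = 15.7 A.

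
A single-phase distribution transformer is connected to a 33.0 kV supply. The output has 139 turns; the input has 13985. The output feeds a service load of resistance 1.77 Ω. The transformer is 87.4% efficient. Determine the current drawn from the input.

I_in ≈ 2.11 A

V_out = 33000 × 139/13985 = 327.99 V.
I_out = V_out/R = 327.99/1.77 = 185.31 A.
P_out = V_out I_out = 327.99 × 185.31 = 60780 W.
P_in = P_out/η = 60780/0.874 = 69542 W.
I_in = P_in/V_in = 69542/33000 = 2.11 A.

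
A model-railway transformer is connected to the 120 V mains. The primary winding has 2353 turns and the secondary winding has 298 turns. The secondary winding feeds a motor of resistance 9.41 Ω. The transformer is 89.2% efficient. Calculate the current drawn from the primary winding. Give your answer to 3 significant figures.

I_p ≈ 0.229 A

V_s = 120 × 298/2353 = 15.198 V.
I_s = V_s/R = 15.198/9.41 = 1.6150 A.
P_out = V_s I_s = 15.198 × 1.6150 = 24.545 W.
P_in = P_out/η = 24.545/0.892 = 27.517 W.
I_p = P_in/V_p = 27.517/120 = 0.229 A.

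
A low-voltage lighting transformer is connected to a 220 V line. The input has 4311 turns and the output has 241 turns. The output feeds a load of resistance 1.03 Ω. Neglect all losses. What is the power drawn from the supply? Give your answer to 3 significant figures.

P ≈ 147 W

V_out = V_in × N_out/N_in = 220 × 241/4311 = 12.299 V.
I_out = V_out/R = 12.299/1.03 = 11.941 A.
I_in = I_out × N_out/N_in = 11.941 × 241/4311 = 0.66752 A.
P = V_in I_in = 220 × 0.66752 = 147 W.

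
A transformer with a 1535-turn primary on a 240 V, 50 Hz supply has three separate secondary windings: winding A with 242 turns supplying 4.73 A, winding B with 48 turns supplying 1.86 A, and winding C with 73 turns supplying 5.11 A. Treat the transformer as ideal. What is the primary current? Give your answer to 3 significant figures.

V_A = 240 × 242/1535 = 37.837 V; V_B = 240 × 48/1535 = 7.5049 V; V_C = 240 × 73/1535 = 11.414 V.
P_out = V_A I_A + V_B I_B + V_C I_C = 37.837×4.73 + 7.5049×1.86 + 11.414×5.11 = 178.97 + 13.959 + 58.324 = 251.25 W.
Ideal ⇒ P_in = P_out, so I_p = P_out/V_p = 251.25/240 = 1.05 A.

I_p ≈ 1.05 A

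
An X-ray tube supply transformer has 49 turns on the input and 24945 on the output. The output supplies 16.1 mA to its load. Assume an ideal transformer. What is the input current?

For an ideal transformer I_in/I_out = N_out/N_in, so I_in = 0.0161 × 24945/49 = 8.20 A.

I_in ≈ 8.20 A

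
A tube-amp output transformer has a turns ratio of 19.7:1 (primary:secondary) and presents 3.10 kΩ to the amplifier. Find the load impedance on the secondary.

Z_s ≈ 7.99 Ω

Z_s = Z_p/(N_p/N_s)² = 3100/19.7² = 7.99 Ω.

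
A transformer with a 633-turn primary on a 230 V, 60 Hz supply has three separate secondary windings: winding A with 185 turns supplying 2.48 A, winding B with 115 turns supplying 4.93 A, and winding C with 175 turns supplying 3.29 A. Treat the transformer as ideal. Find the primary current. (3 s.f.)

I_p ≈ 2.53 A

V_A = 230 × 185/633 = 67.220 V; V_B = 230 × 115/633 = 41.785 V; V_C = 230 × 175/633 = 63.586 V.
P_out = V_A I_A + V_B I_B + V_C I_C = 67.220×2.48 + 41.785×4.93 + 63.586×3.29 = 166.70 + 206.00 + 209.20 = 581.90 W.
Ideal ⇒ P_in = P_out, so I_p = P_out/V_p = 581.90/230 = 2.53 A.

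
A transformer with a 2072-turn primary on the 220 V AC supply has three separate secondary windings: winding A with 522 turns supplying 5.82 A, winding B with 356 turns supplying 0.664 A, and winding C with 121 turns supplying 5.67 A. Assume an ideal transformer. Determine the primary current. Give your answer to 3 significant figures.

I_p ≈ 1.91 A

V_A = 220 × 522/2072 = 55.425 V; V_B = 220 × 356/2072 = 37.799 V; V_C = 220 × 121/2072 = 12.847 V.
P_out = V_A I_A + V_B I_B + V_C I_C = 55.425×5.82 + 37.799×0.664 + 12.847×5.67 = 322.57 + 25.099 + 72.845 = 420.52 W.
Ideal ⇒ P_in = P_out, so I_p = P_out/V_p = 420.52/220 = 1.91 A.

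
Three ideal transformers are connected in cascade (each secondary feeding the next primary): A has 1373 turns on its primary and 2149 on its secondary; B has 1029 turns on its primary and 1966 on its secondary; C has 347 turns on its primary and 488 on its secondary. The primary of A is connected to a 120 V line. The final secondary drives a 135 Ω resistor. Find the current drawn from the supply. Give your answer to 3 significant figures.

Secondary of A: V = 120.00 × 2149/1373 = 187.82 V.
Secondary of B: V = 187.82 × 1966/1029 = 358.85 V.
Secondary of C: V = 358.85 × 488/347 = 504.67 V.
I_load = 504.67/135 = 3.7383 A, so P_out = 504.67 × 3.7383 = 1886.6 W.
All ideal ⇒ P_in = P_out, so I_supply = 1886.6/120 = 15.7 A.

I_supply ≈ 15.7 A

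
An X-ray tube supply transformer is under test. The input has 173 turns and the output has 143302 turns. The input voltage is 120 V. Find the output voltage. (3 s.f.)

V_out ≈ 99400 V

V_out/V_in = N_out/N_in, so V_out = 120 × 143302/173 = 99400 V.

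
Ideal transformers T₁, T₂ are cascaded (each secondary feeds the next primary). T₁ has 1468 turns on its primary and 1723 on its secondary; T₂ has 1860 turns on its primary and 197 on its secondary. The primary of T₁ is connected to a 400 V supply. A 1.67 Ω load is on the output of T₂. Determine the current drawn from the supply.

Secondary of T₁: V = 400.00 × 1723/1468 = 469.48 V.
Secondary of T₂: V = 469.48 × 197/1860 = 49.725 V.
I_load = 49.725/1.67 = 29.775 A, so P_out = 49.725 × 29.775 = 1480.6 W.
All ideal ⇒ P_in = P_out, so I_supply = 1480.6/400 = 3.70 A.

I_supply ≈ 3.70 A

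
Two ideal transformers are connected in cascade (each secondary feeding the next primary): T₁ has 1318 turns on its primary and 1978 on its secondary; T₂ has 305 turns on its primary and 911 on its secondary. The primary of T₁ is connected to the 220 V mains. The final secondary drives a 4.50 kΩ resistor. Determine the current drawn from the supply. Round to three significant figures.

After T₁: V = 220.00 × 1978/1318 = 330.17 V.
After T₂: V = 330.17 × 911/305 = 986.17 V.
I_load = 986.17/4500 = 0.21915 A, so P_out = 986.17 × 0.21915 = 216.12 W.
All ideal ⇒ P_in = P_out, so I_supply = 216.12/220 = 0.982 A.

I_supply ≈ 0.982 A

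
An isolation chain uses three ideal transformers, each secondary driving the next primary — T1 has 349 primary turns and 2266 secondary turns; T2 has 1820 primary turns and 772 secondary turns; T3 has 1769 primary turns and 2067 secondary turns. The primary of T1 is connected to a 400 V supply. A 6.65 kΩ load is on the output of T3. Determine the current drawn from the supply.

I_supply ≈ 0.623 A

After T1: V = 400.00 × 2266/349 = 2597.1 V.
After T2: V = 2597.1 × 772/1820 = 1101.6 V.
After T3: V = 1101.6 × 2067/1769 = 1287.2 V.
I_load = 1287.2/6650 = 0.19357 A, so P_out = 1287.2 × 0.19357 = 249.16 W.
All ideal ⇒ P_in = P_out, so I_supply = 249.16/400 = 0.623 A.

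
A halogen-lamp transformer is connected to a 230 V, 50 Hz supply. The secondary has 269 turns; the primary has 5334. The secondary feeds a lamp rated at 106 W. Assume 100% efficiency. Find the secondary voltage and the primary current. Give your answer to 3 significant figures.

V_s ≈ 11.6 V, I_p ≈ 0.461 A

V_s = V_p × N_s/N_p = 230 × 269/5334 = 11.599 V.
I_s = P/V_s = 106/11.599 = 9.1386 A.
I_p = I_s × N_s/N_p = 9.1386 × 269/5334 = 0.461 A.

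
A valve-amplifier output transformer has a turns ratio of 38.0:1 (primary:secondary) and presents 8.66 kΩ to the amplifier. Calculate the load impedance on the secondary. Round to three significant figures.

Z_s ≈ 6.00 Ω

Z_s = Z_p/(N_p/N_s)² = 8660/38.0² = 6.00 Ω.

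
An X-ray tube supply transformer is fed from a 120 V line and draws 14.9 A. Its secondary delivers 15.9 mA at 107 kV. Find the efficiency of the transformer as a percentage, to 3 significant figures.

P_in = 120 × 14.9 = 1788.00 W.
P_out = 107000 × 0.0159 = 1701.30 W.
η = P_out/P_in = 1701.30/1788.00 = 0.952.

η ≈ 95.2%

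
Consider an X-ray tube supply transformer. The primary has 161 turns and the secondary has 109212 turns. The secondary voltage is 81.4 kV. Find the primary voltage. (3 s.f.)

V_p/V_s = N_p/N_s, so V_p = 81400 × 161/109212 = 120 V.

V_p ≈ 120 V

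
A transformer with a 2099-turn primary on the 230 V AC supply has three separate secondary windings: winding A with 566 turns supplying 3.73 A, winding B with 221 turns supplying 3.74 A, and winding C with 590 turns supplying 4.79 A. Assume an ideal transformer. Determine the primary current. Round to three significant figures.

V_A = 230 × 566/2099 = 62.020 V; V_B = 230 × 221/2099 = 24.216 V; V_C = 230 × 590/2099 = 64.650 V.
P_out = V_A I_A + V_B I_B + V_C I_C = 62.020×3.73 + 24.216×3.74 + 64.650×4.79 = 231.33 + 90.569 + 309.67 = 631.58 W.
Ideal ⇒ P_in = P_out, so I_p = P_out/V_p = 631.58/230 = 2.75 A.

I_p ≈ 2.75 A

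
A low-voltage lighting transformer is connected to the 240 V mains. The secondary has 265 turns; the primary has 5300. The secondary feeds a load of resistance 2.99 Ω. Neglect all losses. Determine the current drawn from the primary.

I_p ≈ 0.201 A

V_s = V_p × N_s/N_p = 240 × 265/5300 = 12.000 V.
I_s = V_s/R = 12.000/2.99 = 4.0134 A.
For an ideal transformer I_p N_p = I_s N_s, so I_p = 4.0134 × 265/5300 = 0.201 A.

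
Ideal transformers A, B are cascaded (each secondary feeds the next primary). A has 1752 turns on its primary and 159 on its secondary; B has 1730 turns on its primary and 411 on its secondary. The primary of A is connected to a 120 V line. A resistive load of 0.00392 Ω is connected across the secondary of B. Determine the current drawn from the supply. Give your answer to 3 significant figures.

I_supply ≈ 14.2 A

After A: V = 120.00 × 159/1752 = 10.890 V.
After B: V = 10.890 × 411/1730 = 2.5873 V.
I_load = 2.5873/0.00392 = 660.02 A, so P_out = 2.5873 × 660.02 = 1707.6 W.
All ideal ⇒ P_in = P_out, so I_supply = 1707.6/120 = 14.2 A.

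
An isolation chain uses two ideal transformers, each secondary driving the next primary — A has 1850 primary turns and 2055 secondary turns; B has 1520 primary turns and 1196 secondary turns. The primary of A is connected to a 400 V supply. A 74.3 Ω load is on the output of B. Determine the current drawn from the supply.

Secondary of A: V = 400.00 × 2055/1850 = 444.32 V.
Secondary of B: V = 444.32 × 1196/1520 = 349.61 V.
I_load = 349.61/74.3 = 4.7054 A, so P_out = 349.61 × 4.7054 = 1645.1 W.
All ideal ⇒ P_in = P_out, so I_supply = 1645.1/400 = 4.11 A.

I_supply ≈ 4.11 A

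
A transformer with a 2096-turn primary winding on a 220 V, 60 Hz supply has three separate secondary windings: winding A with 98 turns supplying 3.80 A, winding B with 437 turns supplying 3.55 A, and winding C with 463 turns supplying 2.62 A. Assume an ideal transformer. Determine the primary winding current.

V_A = 220 × 98/2096 = 10.286 V; V_B = 220 × 437/2096 = 45.868 V; V_C = 220 × 463/2096 = 48.597 V.
P_out = V_A I_A + V_B I_B + V_C I_C = 10.286×3.80 + 45.868×3.55 + 48.597×2.62 = 39.088 + 162.83 + 127.33 = 329.25 W.
Ideal ⇒ P_in = P_out, so I_p = P_out/V_p = 329.25/220 = 1.50 A.

I_p ≈ 1.50 A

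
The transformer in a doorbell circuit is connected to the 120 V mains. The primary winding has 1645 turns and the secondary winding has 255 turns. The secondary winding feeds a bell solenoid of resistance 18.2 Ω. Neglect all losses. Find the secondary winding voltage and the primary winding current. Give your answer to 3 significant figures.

V_s = V_p × N_s/N_p = 120 × 255/1645 = 18.602 V.
I_s = V_s/R = 18.602/18.2 = 1.0221 A.
I_p = I_s × N_s/N_p = 1.0221 × 255/1645 = 0.158 A.

V_s ≈ 18.6 V, I_p ≈ 0.158 A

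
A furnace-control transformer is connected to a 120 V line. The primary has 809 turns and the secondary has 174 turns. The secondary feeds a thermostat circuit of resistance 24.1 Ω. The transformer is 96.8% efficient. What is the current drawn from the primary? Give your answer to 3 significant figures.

I_p ≈ 0.238 A

V_s = 120 × 174/809 = 25.810 V.
I_s = V_s/R = 25.810/24.1 = 1.0709 A.
P_out = V_s I_s = 25.810 × 1.0709 = 27.641 W.
P_in = P_out/η = 27.641/0.968 = 28.554 W.
I_p = P_in/V_p = 28.554/120 = 0.238 A.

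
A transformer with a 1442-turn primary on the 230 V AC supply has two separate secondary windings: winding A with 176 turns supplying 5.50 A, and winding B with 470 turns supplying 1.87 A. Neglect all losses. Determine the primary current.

V_A = 230 × 176/1442 = 28.072 V; V_B = 230 × 470/1442 = 74.965 V.
P_out = V_A I_A + V_B I_B = 28.072×5.50 + 74.965×1.87 = 154.40 + 140.19 = 294.58 W.
Ideal ⇒ P_in = P_out, so I_p = P_out/V_p = 294.58/230 = 1.28 A.

I_p ≈ 1.28 A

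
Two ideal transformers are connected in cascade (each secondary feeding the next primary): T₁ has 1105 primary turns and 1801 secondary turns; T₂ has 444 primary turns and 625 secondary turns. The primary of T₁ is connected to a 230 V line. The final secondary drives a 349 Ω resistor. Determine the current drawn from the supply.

Secondary of T₁: V = 230.00 × 1801/1105 = 374.87 V.
Secondary of T₂: V = 374.87 × 625/444 = 527.69 V.
I_load = 527.69/349 = 1.5120 A, so P_out = 527.69 × 1.5120 = 797.86 W.
All ideal ⇒ P_in = P_out, so I_supply = 797.86/230 = 3.47 A.

I_supply ≈ 3.47 A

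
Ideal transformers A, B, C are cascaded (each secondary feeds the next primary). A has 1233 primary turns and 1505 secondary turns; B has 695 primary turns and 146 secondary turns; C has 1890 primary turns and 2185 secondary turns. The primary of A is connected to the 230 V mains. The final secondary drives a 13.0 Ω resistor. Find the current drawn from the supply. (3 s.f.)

Secondary of A: V = 230.00 × 1505/1233 = 280.74 V.
Secondary of B: V = 280.74 × 146/695 = 58.975 V.
Secondary of C: V = 58.975 × 2185/1890 = 68.180 V.
I_load = 68.180/13.0 = 5.2446 A, so P_out = 68.180 × 5.2446 = 357.58 W.
All ideal ⇒ P_in = P_out, so I_supply = 357.58/230 = 1.55 A.

I_supply ≈ 1.55 A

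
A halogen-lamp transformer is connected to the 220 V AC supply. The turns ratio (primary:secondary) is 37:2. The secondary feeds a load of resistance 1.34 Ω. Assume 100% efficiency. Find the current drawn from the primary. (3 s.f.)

V_s = V_p × N_s/N_p = 220 × 2/37 = 11.892 V.
I_s = V_s/R = 11.892/1.34 = 8.8745 A.
For an ideal transformer I_p N_p = I_s N_s, so I_p = 8.8745 × 2/37 = 0.480 A.

I_p ≈ 0.480 A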